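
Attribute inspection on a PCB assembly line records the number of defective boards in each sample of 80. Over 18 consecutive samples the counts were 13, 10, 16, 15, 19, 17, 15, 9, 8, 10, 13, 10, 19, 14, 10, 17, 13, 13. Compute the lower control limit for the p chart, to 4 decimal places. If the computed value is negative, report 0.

p̄ = Σdᵢ / (k·n) = 241 / (18 × 80) = 0.16736
LCL = p̄ − 3·√(p̄(1−p̄)/n) = 0.16736 − 3 × 0.04174 = 0.04215

0.0422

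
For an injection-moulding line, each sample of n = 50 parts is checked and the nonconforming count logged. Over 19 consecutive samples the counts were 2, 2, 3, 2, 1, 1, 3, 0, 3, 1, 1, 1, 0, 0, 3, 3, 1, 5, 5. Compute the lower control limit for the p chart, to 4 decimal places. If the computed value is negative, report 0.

p̄ = Σdᵢ / (k·n) = 37 / (19 × 50) = 0.03895
LCL = p̄ − 3·√(p̄(1−p̄)/n) = 0.03895 − 3 × 0.02736 = -0.04313 → 0 (negative, so LCL = 0)

0.0000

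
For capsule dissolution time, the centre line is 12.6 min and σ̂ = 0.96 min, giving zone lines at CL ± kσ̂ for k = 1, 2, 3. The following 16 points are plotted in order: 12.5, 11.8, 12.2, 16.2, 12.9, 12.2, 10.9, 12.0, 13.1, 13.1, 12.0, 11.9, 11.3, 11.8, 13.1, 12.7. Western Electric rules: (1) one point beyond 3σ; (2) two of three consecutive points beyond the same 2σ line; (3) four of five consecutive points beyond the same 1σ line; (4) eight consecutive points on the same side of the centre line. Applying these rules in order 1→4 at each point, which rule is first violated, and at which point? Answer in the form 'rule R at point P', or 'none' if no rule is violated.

Zone of each point (C = within 1σ̂, B = 1σ̂–2σ̂, A = 2σ̂–3σ̂, * = beyond 3σ̂; sign = side of CL): 1:-C, 2:-C, 3:-C, 4:+*, 5:+C, 6:-C, 7:-B, 8:-C, 9:+C, 10:+C, 11:-C, 12:-C, 13:-B, 14:-C, 15:+C, 16:+C
Rule 1 (one point beyond the 3σ limits) is satisfied at point 4.

rule 1 at point 4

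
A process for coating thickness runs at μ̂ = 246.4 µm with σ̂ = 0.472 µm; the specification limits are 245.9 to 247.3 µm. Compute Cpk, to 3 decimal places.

Cpu = (USL − μ̂) / (3σ̂) = (247.3 − 246.4) / (3 × 0.472) = 0.6356; Cpl = (μ̂ − LSL) / (3σ̂) = (246.4 − 245.9) / (3 × 0.472) = 0.3531; Cpk = min(Cpu, Cpl) = 0.3531

0.353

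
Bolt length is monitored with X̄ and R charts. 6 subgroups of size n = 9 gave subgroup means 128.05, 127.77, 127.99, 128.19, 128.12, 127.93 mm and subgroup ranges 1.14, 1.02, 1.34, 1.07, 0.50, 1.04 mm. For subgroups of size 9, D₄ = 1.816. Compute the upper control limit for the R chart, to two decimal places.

R̄ = (1.14 + 1.02 + 1.34 + 1.07 + 0.50 + 1.04) / 6 = 6.1100 / 6 = 1.0183
UCL_R = D₄·R̄ = 1.816 × 1.0183 = 1.8493

1.85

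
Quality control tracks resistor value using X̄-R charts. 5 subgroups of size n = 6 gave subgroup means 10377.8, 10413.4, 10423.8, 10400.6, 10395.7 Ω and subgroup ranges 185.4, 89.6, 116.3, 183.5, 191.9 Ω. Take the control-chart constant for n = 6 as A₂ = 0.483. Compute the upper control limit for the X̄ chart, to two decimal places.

10476.32

X̄̄ = (10377.8 + 10413.4 + 10423.8 + 10400.6 + 10395.7) / 5 = 52011.3000 / 5 = 10402.2600
R̄ = (185.4 + 89.6 + 116.3 + 183.5 + 191.9) / 5 = 766.7000 / 5 = 153.3400
UCL = X̄̄ + A₂·R̄ = 10402.2600 + 0.483 × 153.3400 = 10476.3232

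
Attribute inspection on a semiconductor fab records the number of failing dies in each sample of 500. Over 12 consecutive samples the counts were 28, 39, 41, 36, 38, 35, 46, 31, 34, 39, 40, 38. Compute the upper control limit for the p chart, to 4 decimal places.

p̄ = Σdᵢ / (k·n) = 445 / (12 × 500) = 0.07417
UCL = p̄ + 3·√(p̄(1−p̄)/n) = 0.07417 + 3 × √(0.07417×0.92583/500) = 0.07417 + 3 × 0.01172 = 0.10932

0.1093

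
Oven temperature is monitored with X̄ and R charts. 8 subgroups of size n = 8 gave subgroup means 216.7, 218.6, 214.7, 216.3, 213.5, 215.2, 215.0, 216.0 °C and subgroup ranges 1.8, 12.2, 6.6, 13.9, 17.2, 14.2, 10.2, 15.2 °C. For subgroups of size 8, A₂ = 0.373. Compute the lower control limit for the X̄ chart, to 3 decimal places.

X̄̄ = (216.7 + 218.6 + 214.7 + 216.3 + 213.5 + 215.2 + 215.0 + 216.0) / 8 = 1726.0000 / 8 = 215.7500
R̄ = (1.8 + 12.2 + 6.6 + 13.9 + 17.2 + 14.2 + 10.2 + 15.2) / 8 = 91.3000 / 8 = 11.4125
LCL = X̄̄ − A₂·R̄ = 215.7500 − 0.373 × 11.4125 = 211.4931

211.493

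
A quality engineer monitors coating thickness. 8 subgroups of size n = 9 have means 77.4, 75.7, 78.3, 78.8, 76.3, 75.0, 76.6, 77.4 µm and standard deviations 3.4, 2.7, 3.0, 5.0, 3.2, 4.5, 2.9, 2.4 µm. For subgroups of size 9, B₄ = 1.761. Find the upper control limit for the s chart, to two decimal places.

s̄ = (3.4 + 2.7 + 3.0 + 5.0 + 3.2 + 4.5 + 2.9 + 2.4) / 8 = 3.3875
UCL_s = B₄·s̄ = 1.761 × 3.3875 = 5.9654

5.97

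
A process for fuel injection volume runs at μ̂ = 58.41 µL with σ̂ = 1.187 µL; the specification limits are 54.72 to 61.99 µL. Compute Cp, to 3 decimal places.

Cp = (USL − LSL) / (6σ̂) = (61.99 − 54.72) / (6 × 1.187) = 7.2700 / 7.1220 = 1.0208

1.021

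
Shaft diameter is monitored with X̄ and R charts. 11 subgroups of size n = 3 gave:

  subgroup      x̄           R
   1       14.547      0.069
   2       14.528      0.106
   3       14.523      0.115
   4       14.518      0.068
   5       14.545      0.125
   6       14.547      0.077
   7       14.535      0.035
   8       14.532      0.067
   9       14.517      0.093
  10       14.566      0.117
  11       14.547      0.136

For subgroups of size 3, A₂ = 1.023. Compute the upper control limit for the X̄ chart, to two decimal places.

14.63

X̄̄ = (14.547 + 14.528 + 14.523 + 14.518 + 14.545 + 14.547 + 14.535 + 14.532 + 14.517 + 14.566 + 14.547) / 11 = 159.9050 / 11 = 14.5368
R̄ = (0.069 + 0.106 + 0.115 + 0.068 + 0.125 + 0.077 + 0.035 + 0.067 + 0.093 + 0.117 + 0.136) / 11 = 1.0080 / 11 = 0.0916
UCL = X̄̄ + A₂·R̄ = 14.5368 + 1.023 × 0.0916 = 14.6306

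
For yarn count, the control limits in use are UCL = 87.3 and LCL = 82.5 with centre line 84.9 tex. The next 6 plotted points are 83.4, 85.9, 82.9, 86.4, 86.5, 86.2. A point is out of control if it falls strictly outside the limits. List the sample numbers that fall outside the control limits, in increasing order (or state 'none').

All 6 points lie within [82.5, 87.3].

none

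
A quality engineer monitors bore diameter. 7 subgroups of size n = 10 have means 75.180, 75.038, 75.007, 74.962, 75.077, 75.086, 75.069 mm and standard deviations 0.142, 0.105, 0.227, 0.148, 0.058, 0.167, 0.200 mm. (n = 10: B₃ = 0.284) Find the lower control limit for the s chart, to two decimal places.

s̄ = (0.142 + 0.105 + 0.227 + 0.148 + 0.058 + 0.167 + 0.200) / 7 = 0.1496
LCL_s = B₃·s̄ = 0.284 × 0.1496 = 0.0425

0.04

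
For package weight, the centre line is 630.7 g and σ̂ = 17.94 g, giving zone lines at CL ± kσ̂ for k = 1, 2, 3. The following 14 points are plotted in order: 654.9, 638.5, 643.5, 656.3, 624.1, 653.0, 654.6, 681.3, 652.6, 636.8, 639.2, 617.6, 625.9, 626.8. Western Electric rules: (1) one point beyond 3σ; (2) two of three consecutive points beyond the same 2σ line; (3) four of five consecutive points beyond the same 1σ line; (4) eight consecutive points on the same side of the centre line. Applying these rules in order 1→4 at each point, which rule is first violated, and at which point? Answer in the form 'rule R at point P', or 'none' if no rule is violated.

Zone of each point (C = within 1σ̂, B = 1σ̂–2σ̂, A = 2σ̂–3σ̂, * = beyond 3σ̂; sign = side of CL): 1:+B, 2:+C, 3:+C, 4:+B, 5:-C, 6:+B, 7:+B, 8:+A, 9:+B, 10:+C, 11:+C, 12:-C, 13:-C, 14:-C
Rule 3 (four of five consecutive points beyond the same 1σ limit) is satisfied at point 8.

rule 3 at point 8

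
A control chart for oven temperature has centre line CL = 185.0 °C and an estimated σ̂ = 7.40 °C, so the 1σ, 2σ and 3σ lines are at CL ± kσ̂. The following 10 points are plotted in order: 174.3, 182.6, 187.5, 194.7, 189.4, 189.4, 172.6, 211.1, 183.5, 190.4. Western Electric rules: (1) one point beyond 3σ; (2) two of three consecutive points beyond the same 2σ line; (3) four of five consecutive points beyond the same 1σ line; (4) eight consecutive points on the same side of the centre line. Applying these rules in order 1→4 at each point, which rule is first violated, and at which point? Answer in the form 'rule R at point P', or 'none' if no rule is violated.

Zone of each point (C = within 1σ̂, B = 1σ̂–2σ̂, A = 2σ̂–3σ̂, * = beyond 3σ̂; sign = side of CL): 1:-B, 2:-C, 3:+C, 4:+B, 5:+C, 6:+C, 7:-B, 8:+*, 9:-C, 10:+C
Rule 1 (one point beyond the 3σ limits) is satisfied at point 8.

rule 1 at point 8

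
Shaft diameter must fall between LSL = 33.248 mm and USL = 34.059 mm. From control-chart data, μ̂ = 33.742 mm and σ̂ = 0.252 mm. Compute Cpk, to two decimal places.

Cpu = (USL − μ̂) / (3σ̂) = (34.059 − 33.742) / (3 × 0.252) = 0.4193; Cpl = (μ̂ − LSL) / (3σ̂) = (33.742 − 33.248) / (3 × 0.252) = 0.6534; Cpk = min(Cpu, Cpl) = 0.4193

0.42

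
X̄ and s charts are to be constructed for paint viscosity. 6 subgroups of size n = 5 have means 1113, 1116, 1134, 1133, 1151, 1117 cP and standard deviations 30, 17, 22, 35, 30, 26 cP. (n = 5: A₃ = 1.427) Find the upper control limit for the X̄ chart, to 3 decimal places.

1165.387

X̄̄ = (1113 + 1116 + 1134 + 1133 + 1151 + 1117) / 6 = 1127.3333
s̄ = (30 + 17 + 22 + 35 + 30 + 26) / 6 = 26.6667
UCL = X̄̄ + A₃·s̄ = 1127.3333 + 1.427 × 26.6667 = 1165.3867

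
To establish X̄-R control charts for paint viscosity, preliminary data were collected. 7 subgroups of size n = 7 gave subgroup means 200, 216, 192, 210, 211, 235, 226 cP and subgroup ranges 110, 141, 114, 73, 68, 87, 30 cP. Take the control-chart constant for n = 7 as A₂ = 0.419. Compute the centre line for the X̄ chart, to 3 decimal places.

212.857

X̄̄ = (200 + 216 + 192 + 210 + 211 + 235 + 226) / 7 = 1490.0000 / 7 = 212.8571
CL = X̄̄ = 212.8571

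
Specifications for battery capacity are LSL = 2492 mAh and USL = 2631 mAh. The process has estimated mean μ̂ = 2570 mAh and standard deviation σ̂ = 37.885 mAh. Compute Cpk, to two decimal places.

0.54

Cpu = (USL − μ̂) / (3σ̂) = (2631 − 2570) / (3 × 37.885) = 0.5367; Cpl = (μ̂ − LSL) / (3σ̂) = (2570 − 2492) / (3 × 37.885) = 0.6863; Cpk = min(Cpu, Cpl) = 0.5367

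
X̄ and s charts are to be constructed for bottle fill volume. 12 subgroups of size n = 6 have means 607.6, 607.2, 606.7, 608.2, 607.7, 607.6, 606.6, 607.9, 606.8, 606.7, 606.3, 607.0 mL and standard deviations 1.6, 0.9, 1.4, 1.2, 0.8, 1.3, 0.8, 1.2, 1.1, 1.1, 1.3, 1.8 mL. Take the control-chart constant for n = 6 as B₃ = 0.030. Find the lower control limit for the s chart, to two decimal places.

0.04

s̄ = (1.6 + 0.9 + 1.4 + 1.2 + 0.8 + 1.3 + 0.8 + 1.2 + 1.1 + 1.1 + 1.3 + 1.8) / 12 = 1.2083
LCL_s = B₃·s̄ = 0.030 × 1.2083 = 0.0362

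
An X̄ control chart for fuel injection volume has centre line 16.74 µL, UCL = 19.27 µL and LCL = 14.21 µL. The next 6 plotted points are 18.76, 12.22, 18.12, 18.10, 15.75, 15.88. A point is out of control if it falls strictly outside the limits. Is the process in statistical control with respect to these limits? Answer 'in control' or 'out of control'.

Compare each point to [14.21, 19.27]: sample 2 = 12.22 < LCL.

out of control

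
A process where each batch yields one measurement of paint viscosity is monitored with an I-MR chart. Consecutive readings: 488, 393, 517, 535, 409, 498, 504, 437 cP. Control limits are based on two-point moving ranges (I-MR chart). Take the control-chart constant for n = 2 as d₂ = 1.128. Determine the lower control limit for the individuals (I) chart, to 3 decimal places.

273.157

X̄ = (488 + 393 + 517 + 535 + 409 + 498 + 504 + 437) / 8 = 472.6250
Moving ranges: 95, 124, 18, 126, 89, 6, 67; M̄R̄ = 525.0000 / 7 = 75.0000
LCL = X̄ − 3·M̄R̄/d₂ = 472.6250 − 3 × 75.0000 / 1.128 = 273.1569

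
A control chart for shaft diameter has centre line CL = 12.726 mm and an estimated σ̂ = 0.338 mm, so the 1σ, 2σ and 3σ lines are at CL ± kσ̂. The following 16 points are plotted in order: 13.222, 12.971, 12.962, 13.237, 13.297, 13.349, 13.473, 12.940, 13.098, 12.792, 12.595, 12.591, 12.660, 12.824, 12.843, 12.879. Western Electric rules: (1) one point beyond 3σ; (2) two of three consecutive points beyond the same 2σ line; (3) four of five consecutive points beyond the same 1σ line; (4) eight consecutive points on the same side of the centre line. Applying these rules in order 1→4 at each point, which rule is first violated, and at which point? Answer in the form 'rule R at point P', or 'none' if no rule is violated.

rule 3 at point 7

Zone of each point (C = within 1σ̂, B = 1σ̂–2σ̂, A = 2σ̂–3σ̂, * = beyond 3σ̂; sign = side of CL): 1:+B, 2:+C, 3:+C, 4:+B, 5:+B, 6:+B, 7:+A, 8:+C, 9:+B, 10:+C, 11:-C, 12:-C, 13:-C, 14:+C, 15:+C, 16:+C
Rule 3 (four of five consecutive points beyond the same 1σ limit) is satisfied at point 7.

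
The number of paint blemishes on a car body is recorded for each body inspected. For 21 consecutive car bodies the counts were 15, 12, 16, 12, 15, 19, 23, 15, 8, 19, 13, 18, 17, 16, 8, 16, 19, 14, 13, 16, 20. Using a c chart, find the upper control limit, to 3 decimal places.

c̄ = (15 + 12 + 16 + 12 + 15 + 19 + 23 + 15 + 8 + 19 + 13 + 18 + 17 + 16 + 8 + 16 + 19 + 14 + 13 + 16 + 20) / 21 = 324 / 21 = 15.4286
UCL = c̄ + 3√c̄ = 15.4286 + 3 × √15.4286 = 15.4286 + 3 × 3.9279 = 27.2123

27.212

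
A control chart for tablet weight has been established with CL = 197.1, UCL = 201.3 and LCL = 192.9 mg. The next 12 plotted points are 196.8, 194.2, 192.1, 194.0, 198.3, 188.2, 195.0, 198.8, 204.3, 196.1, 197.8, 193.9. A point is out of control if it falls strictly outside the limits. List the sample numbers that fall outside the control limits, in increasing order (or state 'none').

Compare each point to [192.9, 201.3]: sample 3 = 192.1 < LCL; sample 6 = 188.2 < LCL; sample 9 = 204.3 > UCL.

3, 6, 9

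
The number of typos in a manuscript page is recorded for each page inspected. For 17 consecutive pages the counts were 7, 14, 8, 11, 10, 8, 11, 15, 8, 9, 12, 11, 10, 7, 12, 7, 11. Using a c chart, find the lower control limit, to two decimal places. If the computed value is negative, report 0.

c̄ = (7 + 14 + 8 + 11 + 10 + 8 + 11 + 15 + 8 + 9 + 12 + 11 + 10 + 7 + 12 + 7 + 11) / 17 = 171 / 17 = 10.0588
LCL = c̄ − 3√c̄ = 10.0588 − 3 × 3.1716 = 0.5441

0.54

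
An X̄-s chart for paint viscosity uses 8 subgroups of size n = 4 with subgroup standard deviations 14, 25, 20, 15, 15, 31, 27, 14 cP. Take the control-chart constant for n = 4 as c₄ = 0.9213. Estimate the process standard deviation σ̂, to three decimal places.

21.844

s̄ = (14 + 25 + 20 + 15 + 15 + 31 + 27 + 14) / 8 = 20.1250
σ̂ = s̄ / c₄ = 20.1250 / 0.9213 = 21.8441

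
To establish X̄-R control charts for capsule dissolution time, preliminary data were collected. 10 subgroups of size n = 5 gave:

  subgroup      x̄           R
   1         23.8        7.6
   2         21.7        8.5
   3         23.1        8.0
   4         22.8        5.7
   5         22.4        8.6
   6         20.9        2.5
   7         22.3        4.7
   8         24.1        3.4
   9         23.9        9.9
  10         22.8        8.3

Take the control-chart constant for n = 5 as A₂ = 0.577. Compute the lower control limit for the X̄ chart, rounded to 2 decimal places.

18.90

X̄̄ = (23.8 + 21.7 + 23.1 + 22.8 + 22.4 + 20.9 + 22.3 + 24.1 + 23.9 + 22.8) / 10 = 227.8000 / 10 = 22.7800
R̄ = (7.6 + 8.5 + 8.0 + 5.7 + 8.6 + 2.5 + 4.7 + 3.4 + 9.9 + 8.3) / 10 = 67.2000 / 10 = 6.7200
LCL = X̄̄ − A₂·R̄ = 22.7800 − 0.577 × 6.7200 = 18.9026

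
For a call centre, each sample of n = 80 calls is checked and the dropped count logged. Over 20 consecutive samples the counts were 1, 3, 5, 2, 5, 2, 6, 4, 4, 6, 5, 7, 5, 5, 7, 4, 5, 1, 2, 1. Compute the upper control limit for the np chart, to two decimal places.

p̄ = Σdᵢ / (k·n) = 80 / (20 × 80) = 0.05000
UCL = np̄ + 3·√(np̄(1−p̄)) = 4.0000 + 3 × √(4.0000×0.95000) = 4.0000 + 3 × 1.9494 = 9.8481

9.85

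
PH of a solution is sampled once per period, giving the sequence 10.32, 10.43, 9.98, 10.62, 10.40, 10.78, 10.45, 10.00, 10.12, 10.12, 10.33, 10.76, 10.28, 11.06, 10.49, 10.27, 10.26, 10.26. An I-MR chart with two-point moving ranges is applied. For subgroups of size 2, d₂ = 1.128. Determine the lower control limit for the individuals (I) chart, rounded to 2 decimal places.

9.54

X̄ = (10.32 + 10.43 + 9.98 + 10.62 + 10.40 + 10.78 + 10.45 + 10.00 + 10.12 + 10.12 + 10.33 + 10.76 + 10.28 + 11.06 + 10.49 + 10.27 + 10.26 + 10.26) / 18 = 10.3850
Moving ranges: 0.11, 0.45, 0.64, 0.22, 0.38, 0.33, 0.45, 0.12, 0.00, 0.21, 0.43, 0.48, 0.78, 0.57, 0.22, 0.01, 0.00; M̄R̄ = 5.4000 / 17 = 0.3176
LCL = X̄ − 3·M̄R̄/d₂ = 10.3850 − 3 × 0.3176 / 1.128 = 9.5402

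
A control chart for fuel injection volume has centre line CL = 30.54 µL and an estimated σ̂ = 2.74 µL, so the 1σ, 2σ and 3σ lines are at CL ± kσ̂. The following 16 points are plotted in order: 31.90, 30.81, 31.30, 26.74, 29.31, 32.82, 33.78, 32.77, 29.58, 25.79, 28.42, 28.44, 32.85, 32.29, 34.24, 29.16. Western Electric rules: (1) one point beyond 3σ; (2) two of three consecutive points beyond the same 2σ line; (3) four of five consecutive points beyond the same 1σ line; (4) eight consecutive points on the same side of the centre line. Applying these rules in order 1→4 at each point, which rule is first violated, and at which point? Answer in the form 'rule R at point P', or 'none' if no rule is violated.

none

Zone of each point (C = within 1σ̂, B = 1σ̂–2σ̂, A = 2σ̂–3σ̂, * = beyond 3σ̂; sign = side of CL): 1:+C, 2:+C, 3:+C, 4:-B, 5:-C, 6:+C, 7:+B, 8:+C, 9:-C, 10:-B, 11:-C, 12:-C, 13:+C, 14:+C, 15:+B, 16:-C
No rule fires across all 16 points.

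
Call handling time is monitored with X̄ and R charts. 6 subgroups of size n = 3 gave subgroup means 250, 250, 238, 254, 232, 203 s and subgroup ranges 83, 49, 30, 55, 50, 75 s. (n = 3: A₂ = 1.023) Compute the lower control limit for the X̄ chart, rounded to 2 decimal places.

179.52

X̄̄ = (250 + 250 + 238 + 254 + 232 + 203) / 6 = 1427.0000 / 6 = 237.8333
R̄ = (83 + 49 + 30 + 55 + 50 + 75) / 6 = 342.0000 / 6 = 57.0000
LCL = X̄̄ − A₂·R̄ = 237.8333 − 1.023 × 57.0000 = 179.5223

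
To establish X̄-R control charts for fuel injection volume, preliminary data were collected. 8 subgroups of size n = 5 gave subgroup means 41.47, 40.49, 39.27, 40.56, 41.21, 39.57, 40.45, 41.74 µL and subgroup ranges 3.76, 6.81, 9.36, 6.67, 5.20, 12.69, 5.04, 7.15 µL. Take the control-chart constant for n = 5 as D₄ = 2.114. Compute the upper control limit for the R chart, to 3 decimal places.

R̄ = (3.76 + 6.81 + 9.36 + 6.67 + 5.20 + 12.69 + 5.04 + 7.15) / 8 = 56.6800 / 8 = 7.0850
UCL_R = D₄·R̄ = 2.114 × 7.0850 = 14.9777

14.978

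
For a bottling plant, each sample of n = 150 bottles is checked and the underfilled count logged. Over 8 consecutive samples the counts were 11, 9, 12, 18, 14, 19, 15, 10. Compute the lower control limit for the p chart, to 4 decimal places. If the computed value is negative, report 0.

p̄ = Σdᵢ / (k·n) = 108 / (8 × 150) = 0.09000
LCL = p̄ − 3·√(p̄(1−p̄)/n) = 0.09000 − 3 × 0.02337 = 0.01990

0.0199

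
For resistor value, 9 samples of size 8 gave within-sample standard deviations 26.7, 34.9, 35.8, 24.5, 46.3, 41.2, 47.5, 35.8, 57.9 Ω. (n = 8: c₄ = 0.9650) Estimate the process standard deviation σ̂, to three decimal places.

s̄ = (26.7 + 34.9 + 35.8 + 24.5 + 46.3 + 41.2 + 47.5 + 35.8 + 57.9) / 9 = 38.9556
σ̂ = s̄ / c₄ = 38.9556 / 0.9650 = 40.3685

40.368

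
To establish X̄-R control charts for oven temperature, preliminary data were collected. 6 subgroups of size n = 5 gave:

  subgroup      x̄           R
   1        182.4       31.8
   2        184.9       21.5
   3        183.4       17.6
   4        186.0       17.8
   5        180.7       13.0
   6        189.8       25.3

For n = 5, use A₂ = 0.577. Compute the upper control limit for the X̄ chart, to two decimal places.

196.75

X̄̄ = (182.4 + 184.9 + 183.4 + 186.0 + 180.7 + 189.8) / 6 = 1107.2000 / 6 = 184.5333
R̄ = (31.8 + 21.5 + 17.6 + 17.8 + 13.0 + 25.3) / 6 = 127.0000 / 6 = 21.1667
UCL = X̄̄ + A₂·R̄ = 184.5333 + 0.577 × 21.1667 = 196.7465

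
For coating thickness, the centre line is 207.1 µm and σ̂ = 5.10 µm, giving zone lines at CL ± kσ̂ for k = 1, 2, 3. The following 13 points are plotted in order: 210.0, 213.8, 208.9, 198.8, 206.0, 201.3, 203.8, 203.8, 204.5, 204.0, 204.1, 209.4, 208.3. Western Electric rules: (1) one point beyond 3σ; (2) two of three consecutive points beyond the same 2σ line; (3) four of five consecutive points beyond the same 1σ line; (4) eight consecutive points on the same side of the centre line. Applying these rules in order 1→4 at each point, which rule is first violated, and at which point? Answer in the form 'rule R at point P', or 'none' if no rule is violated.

rule 4 at point 11

Zone of each point (C = within 1σ̂, B = 1σ̂–2σ̂, A = 2σ̂–3σ̂, * = beyond 3σ̂; sign = side of CL): 1:+C, 2:+B, 3:+C, 4:-B, 5:-C, 6:-B, 7:-C, 8:-C, 9:-C, 10:-C, 11:-C, 12:+C, 13:+C
Rule 4 (eight consecutive points on the same side of the centre line) is satisfied at point 11.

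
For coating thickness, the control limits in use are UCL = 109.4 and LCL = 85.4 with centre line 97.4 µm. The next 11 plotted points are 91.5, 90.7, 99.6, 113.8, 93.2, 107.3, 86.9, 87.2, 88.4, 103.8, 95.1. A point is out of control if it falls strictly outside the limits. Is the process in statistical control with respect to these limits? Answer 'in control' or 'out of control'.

Compare each point to [85.4, 109.4]: sample 4 = 113.8 > UCL.

out of control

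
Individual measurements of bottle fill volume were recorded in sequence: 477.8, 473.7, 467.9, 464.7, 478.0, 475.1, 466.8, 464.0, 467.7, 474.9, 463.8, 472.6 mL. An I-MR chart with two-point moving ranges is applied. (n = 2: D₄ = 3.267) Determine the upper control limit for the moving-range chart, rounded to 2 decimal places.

Moving ranges: 4.1, 5.8, 3.2, 13.3, 2.9, 8.3, 2.8, 3.7, 7.2, 11.1, 8.8; M̄R̄ = 71.2000 / 11 = 6.4727
UCL_MR = D₄·M̄R̄ = 3.267 × 6.4727 = 21.1464

21.15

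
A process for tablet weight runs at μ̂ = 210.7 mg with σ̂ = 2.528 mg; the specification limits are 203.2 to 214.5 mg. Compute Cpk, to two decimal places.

0.50

Cpu = (USL − μ̂) / (3σ̂) = (214.5 − 210.7) / (3 × 2.528) = 0.5011; Cpl = (μ̂ − LSL) / (3σ̂) = (210.7 − 203.2) / (3 × 2.528) = 0.9889; Cpk = min(Cpu, Cpl) = 0.5011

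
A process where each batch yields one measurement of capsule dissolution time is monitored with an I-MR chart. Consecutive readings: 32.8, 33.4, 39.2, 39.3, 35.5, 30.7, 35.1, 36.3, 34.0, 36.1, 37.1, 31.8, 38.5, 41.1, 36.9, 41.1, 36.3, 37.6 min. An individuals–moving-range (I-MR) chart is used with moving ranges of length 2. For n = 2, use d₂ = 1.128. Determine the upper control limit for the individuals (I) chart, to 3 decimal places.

44.902

X̄ = (32.8 + 33.4 + 39.2 + 39.3 + 35.5 + 30.7 + 35.1 + 36.3 + 34.0 + 36.1 + 37.1 + 31.8 + 38.5 + 41.1 + 36.9 + 41.1 + 36.3 + 37.6) / 18 = 36.2667
Moving ranges: 0.6, 5.8, 0.1, 3.8, 4.8, 4.4, 1.2, 2.3, 2.1, 1.0, 5.3, 6.7, 2.6, 4.2, 4.2, 4.8, 1.3; M̄R̄ = 55.2000 / 17 = 3.2471
UCL = X̄ + 3·M̄R̄/d₂ = 36.2667 + 3 × 3.2471 / 1.128 = 44.9025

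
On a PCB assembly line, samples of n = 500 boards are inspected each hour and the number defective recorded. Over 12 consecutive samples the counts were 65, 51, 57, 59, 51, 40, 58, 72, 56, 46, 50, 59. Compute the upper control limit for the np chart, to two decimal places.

76.38

p̄ = Σdᵢ / (k·n) = 664 / (12 × 500) = 0.11067
UCL = np̄ + 3·√(np̄(1−p̄)) = 55.3333 + 3 × √(55.3333×0.88933) = 55.3333 + 3 × 7.0150 = 76.3782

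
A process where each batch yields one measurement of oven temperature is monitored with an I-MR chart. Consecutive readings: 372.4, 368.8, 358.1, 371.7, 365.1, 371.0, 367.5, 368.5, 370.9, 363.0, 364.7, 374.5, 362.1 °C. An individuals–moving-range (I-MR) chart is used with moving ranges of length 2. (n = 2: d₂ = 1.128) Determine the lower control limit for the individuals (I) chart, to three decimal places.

350.031

X̄ = (372.4 + 368.8 + 358.1 + 371.7 + 365.1 + 371.0 + 367.5 + 368.5 + 370.9 + 363.0 + 364.7 + 374.5 + 362.1) / 13 = 367.5615
Moving ranges: 3.6, 10.7, 13.6, 6.6, 5.9, 3.5, 1.0, 2.4, 7.9, 1.7, 9.8, 12.4; M̄R̄ = 79.1000 / 12 = 6.5917
LCL = X̄ − 3·M̄R̄/d₂ = 367.5615 − 3 × 6.5917 / 1.128 = 350.0305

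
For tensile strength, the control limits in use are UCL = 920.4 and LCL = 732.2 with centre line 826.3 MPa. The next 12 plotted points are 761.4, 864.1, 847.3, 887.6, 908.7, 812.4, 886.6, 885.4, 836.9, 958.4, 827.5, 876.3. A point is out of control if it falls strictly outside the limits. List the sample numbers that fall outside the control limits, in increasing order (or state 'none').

10

Compare each point to [732.2, 920.4]: sample 10 = 958.4 > UCL.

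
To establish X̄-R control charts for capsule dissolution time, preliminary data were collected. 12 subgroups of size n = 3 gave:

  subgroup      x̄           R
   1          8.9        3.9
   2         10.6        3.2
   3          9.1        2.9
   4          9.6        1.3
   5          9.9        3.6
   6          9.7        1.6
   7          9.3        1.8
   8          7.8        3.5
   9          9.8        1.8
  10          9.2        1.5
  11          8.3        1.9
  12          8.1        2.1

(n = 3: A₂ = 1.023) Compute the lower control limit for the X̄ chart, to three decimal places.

6.711

X̄̄ = (8.9 + 10.6 + 9.1 + 9.6 + 9.9 + 9.7 + 9.3 + 7.8 + 9.8 + 9.2 + 8.3 + 8.1) / 12 = 110.3000 / 12 = 9.1917
R̄ = (3.9 + 3.2 + 2.9 + 1.3 + 3.6 + 1.6 + 1.8 + 3.5 + 1.8 + 1.5 + 1.9 + 2.1) / 12 = 29.1000 / 12 = 2.4250
LCL = X̄̄ − A₂·R̄ = 9.1917 − 1.023 × 2.4250 = 6.7109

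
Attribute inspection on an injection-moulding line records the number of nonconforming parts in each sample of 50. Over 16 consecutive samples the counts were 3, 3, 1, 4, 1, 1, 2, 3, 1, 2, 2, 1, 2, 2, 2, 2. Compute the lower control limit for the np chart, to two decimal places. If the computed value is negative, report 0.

p̄ = Σdᵢ / (k·n) = 32 / (16 × 50) = 0.04000
LCL = np̄ − 3·√(np̄(1−p̄)) = 2.0000 − 3 × 1.3856 = -2.1569 → 0 (negative, so LCL = 0)

0.00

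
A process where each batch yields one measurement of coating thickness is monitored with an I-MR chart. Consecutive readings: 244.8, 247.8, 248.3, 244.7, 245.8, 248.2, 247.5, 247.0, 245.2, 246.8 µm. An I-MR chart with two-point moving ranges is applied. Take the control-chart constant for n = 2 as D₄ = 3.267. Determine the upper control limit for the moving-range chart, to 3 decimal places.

Moving ranges: 3.0, 0.5, 3.6, 1.1, 2.4, 0.7, 0.5, 1.8, 1.6; M̄R̄ = 15.2000 / 9 = 1.6889
UCL_MR = D₄·M̄R̄ = 3.267 × 1.6889 = 5.5176

5.518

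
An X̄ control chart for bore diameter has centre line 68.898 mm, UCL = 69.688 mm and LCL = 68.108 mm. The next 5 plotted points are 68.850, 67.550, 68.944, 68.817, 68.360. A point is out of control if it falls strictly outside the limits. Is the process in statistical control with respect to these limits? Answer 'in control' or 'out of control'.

Compare each point to [68.108, 69.688]: sample 2 = 67.550 < LCL.

out of control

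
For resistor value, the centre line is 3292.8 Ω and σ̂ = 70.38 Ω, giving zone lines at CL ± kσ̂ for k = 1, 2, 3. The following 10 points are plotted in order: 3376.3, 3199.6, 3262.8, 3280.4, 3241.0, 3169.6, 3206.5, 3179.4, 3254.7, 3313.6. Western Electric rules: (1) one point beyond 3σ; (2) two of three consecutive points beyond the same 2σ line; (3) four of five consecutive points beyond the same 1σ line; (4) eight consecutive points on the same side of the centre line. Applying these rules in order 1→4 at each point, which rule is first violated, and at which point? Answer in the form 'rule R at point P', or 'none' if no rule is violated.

Zone of each point (C = within 1σ̂, B = 1σ̂–2σ̂, A = 2σ̂–3σ̂, * = beyond 3σ̂; sign = side of CL): 1:+B, 2:-B, 3:-C, 4:-C, 5:-C, 6:-B, 7:-B, 8:-B, 9:-C, 10:+C
Rule 4 (eight consecutive points on the same side of the centre line) is satisfied at point 9.

rule 4 at point 9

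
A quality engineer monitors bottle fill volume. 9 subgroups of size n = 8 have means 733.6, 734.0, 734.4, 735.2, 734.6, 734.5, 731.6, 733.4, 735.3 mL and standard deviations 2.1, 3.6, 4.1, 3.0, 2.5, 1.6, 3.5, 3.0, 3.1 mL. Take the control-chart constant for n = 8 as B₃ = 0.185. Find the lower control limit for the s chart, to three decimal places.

s̄ = (2.1 + 3.6 + 4.1 + 3.0 + 2.5 + 1.6 + 3.5 + 3.0 + 3.1) / 9 = 2.9444
LCL_s = B₃·s̄ = 0.185 × 2.9444 = 0.5447

0.545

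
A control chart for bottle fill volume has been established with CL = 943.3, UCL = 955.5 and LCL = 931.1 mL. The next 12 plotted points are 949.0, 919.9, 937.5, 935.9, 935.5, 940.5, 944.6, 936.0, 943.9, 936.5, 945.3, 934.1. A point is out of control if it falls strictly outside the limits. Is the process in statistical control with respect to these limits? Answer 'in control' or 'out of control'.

Compare each point to [931.1, 955.5]: sample 2 = 919.9 < LCL.

out of control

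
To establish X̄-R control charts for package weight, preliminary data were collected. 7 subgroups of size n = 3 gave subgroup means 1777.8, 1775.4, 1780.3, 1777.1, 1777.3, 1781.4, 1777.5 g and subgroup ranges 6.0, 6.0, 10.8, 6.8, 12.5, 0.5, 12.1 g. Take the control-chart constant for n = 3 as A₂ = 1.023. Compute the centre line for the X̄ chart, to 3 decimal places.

X̄̄ = (1777.8 + 1775.4 + 1780.3 + 1777.1 + 1777.3 + 1781.4 + 1777.5) / 7 = 12446.8000 / 7 = 1778.1143
CL = X̄̄ = 1778.1143

1778.114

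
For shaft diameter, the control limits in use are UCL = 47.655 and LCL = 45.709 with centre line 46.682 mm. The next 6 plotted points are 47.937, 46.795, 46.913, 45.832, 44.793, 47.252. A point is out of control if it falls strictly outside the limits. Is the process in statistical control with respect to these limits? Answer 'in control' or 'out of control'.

out of control

Compare each point to [45.709, 47.655]: sample 1 = 47.937 > UCL; sample 5 = 44.793 < LCL.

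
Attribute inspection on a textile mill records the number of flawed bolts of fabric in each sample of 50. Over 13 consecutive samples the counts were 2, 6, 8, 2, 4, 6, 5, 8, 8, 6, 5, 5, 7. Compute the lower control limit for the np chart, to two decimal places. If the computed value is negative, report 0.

p̄ = Σdᵢ / (k·n) = 72 / (13 × 50) = 0.11077
LCL = np̄ − 3·√(np̄(1−p̄)) = 5.5385 − 3 × 2.2192 = -1.1192 → 0 (negative, so LCL = 0)

0.00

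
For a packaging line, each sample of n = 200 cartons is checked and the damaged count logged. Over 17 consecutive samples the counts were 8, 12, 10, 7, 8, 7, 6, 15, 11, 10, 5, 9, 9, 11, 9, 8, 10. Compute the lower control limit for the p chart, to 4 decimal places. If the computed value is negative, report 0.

0.0013

p̄ = Σdᵢ / (k·n) = 155 / (17 × 200) = 0.04559
LCL = p̄ − 3·√(p̄(1−p̄)/n) = 0.04559 − 3 × 0.01475 = 0.00134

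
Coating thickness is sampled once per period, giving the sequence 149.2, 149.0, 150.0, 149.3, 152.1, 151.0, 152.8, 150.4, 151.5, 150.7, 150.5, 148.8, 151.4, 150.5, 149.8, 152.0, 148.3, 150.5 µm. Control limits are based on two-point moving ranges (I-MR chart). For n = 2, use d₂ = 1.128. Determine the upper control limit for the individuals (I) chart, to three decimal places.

154.517

X̄ = (149.2 + 149.0 + 150.0 + 149.3 + 152.1 + 151.0 + 152.8 + 150.4 + 151.5 + 150.7 + 150.5 + 148.8 + 151.4 + 150.5 + 149.8 + 152.0 + 148.3 + 150.5) / 18 = 150.4333
Moving ranges: 0.2, 1.0, 0.7, 2.8, 1.1, 1.8, 2.4, 1.1, 0.8, 0.2, 1.7, 2.6, 0.9, 0.7, 2.2, 3.7, 2.2; M̄R̄ = 26.1000 / 17 = 1.5353
UCL = X̄ + 3·M̄R̄/d₂ = 150.4333 + 3 × 1.5353 / 1.128 = 154.5166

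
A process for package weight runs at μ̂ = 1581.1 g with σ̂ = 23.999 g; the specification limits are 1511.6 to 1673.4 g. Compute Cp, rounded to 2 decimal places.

1.12

Cp = (USL − LSL) / (6σ̂) = (1673.4 − 1511.6) / (6 × 23.999) = 161.8000 / 143.9940 = 1.1237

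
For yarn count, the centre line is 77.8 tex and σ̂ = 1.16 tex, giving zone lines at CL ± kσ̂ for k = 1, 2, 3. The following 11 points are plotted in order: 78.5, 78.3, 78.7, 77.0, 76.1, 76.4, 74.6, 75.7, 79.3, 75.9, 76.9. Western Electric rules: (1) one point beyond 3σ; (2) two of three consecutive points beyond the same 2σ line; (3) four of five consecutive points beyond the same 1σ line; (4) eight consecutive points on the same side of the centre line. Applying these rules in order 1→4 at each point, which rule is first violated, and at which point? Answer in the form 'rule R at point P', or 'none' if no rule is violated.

rule 3 at point 8

Zone of each point (C = within 1σ̂, B = 1σ̂–2σ̂, A = 2σ̂–3σ̂, * = beyond 3σ̂; sign = side of CL): 1:+C, 2:+C, 3:+C, 4:-C, 5:-B, 6:-B, 7:-A, 8:-B, 9:+B, 10:-B, 11:-C
Rule 3 (four of five consecutive points beyond the same 1σ limit) is satisfied at point 8.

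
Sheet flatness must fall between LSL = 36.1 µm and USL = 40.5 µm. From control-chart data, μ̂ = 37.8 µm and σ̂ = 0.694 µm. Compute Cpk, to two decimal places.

Cpu = (USL − μ̂) / (3σ̂) = (40.5 − 37.8) / (3 × 0.694) = 1.2968; Cpl = (μ̂ − LSL) / (3σ̂) = (37.8 − 36.1) / (3 × 0.694) = 0.8165; Cpk = min(Cpu, Cpl) = 0.8165

0.82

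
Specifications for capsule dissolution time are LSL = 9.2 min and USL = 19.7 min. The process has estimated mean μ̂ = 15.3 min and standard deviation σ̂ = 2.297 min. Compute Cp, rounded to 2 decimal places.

0.76

Cp = (USL − LSL) / (6σ̂) = (19.7 − 9.2) / (6 × 2.297) = 10.5000 / 13.7820 = 0.7619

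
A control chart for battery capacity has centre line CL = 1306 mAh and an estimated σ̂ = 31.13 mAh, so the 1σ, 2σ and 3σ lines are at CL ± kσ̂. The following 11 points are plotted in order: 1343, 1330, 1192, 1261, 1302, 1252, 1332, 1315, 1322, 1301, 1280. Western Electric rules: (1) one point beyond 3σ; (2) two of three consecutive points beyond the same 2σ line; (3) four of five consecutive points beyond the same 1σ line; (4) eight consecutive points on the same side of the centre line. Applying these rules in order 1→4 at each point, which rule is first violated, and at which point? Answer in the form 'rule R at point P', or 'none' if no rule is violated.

rule 1 at point 3

Zone of each point (C = within 1σ̂, B = 1σ̂–2σ̂, A = 2σ̂–3σ̂, * = beyond 3σ̂; sign = side of CL): 1:+B, 2:+C, 3:-*, 4:-B, 5:-C, 6:-B, 7:+C, 8:+C, 9:+C, 10:-C, 11:-C
Rule 1 (one point beyond the 3σ limits) is satisfied at point 3.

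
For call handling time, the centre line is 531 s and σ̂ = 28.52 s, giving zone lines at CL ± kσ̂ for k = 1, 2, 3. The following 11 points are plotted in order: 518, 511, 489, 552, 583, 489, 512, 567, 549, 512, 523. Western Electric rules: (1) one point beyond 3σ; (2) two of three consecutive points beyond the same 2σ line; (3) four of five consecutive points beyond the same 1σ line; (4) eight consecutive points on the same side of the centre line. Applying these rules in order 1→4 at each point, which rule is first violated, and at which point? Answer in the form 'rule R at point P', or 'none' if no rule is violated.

Zone of each point (C = within 1σ̂, B = 1σ̂–2σ̂, A = 2σ̂–3σ̂, * = beyond 3σ̂; sign = side of CL): 1:-C, 2:-C, 3:-B, 4:+C, 5:+B, 6:-B, 7:-C, 8:+B, 9:+C, 10:-C, 11:-C
No rule fires across all 11 points.

none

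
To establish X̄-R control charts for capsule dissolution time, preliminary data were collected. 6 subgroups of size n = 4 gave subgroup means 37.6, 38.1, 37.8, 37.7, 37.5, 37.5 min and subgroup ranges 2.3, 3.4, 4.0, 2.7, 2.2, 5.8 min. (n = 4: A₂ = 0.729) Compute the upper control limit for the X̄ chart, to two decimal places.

X̄̄ = (37.6 + 38.1 + 37.8 + 37.7 + 37.5 + 37.5) / 6 = 226.2000 / 6 = 37.7000
R̄ = (2.3 + 3.4 + 4.0 + 2.7 + 2.2 + 5.8) / 6 = 20.4000 / 6 = 3.4000
UCL = X̄̄ + A₂·R̄ = 37.7000 + 0.729 × 3.4000 = 40.1786

40.18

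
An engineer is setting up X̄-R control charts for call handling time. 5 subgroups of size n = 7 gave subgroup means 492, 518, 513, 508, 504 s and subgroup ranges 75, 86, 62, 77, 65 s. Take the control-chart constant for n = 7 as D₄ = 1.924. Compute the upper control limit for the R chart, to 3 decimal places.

R̄ = (75 + 86 + 62 + 77 + 65) / 5 = 365.0000 / 5 = 73.0000
UCL_R = D₄·R̄ = 1.924 × 73.0000 = 140.4520

140.452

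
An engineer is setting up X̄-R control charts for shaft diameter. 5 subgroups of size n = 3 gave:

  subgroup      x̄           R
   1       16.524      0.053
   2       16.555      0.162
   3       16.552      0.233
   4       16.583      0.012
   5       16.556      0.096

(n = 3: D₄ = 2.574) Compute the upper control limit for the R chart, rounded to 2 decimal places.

R̄ = (0.053 + 0.162 + 0.233 + 0.012 + 0.096) / 5 = 0.5560 / 5 = 0.1112
UCL_R = D₄·R̄ = 2.574 × 0.1112 = 0.2862

0.29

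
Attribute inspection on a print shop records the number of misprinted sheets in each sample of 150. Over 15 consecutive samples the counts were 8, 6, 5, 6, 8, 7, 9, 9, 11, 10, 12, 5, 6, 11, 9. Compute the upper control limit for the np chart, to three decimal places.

16.454

p̄ = Σdᵢ / (k·n) = 122 / (15 × 150) = 0.05422
UCL = np̄ + 3·√(np̄(1−p̄)) = 8.1333 + 3 × √(8.1333×0.94578) = 8.1333 + 3 × 2.7735 = 16.4538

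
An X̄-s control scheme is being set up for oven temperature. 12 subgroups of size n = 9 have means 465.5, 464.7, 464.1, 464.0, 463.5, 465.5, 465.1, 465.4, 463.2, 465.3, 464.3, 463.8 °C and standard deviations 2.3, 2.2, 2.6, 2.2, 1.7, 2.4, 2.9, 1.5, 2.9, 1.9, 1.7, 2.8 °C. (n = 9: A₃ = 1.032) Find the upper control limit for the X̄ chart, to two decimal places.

466.86

X̄̄ = (465.5 + 464.7 + 464.1 + 464.0 + 463.5 + 465.5 + 465.1 + 465.4 + 463.2 + 465.3 + 464.3 + 463.8) / 12 = 464.5333
s̄ = (2.3 + 2.2 + 2.6 + 2.2 + 1.7 + 2.4 + 2.9 + 1.5 + 2.9 + 1.9 + 1.7 + 2.8) / 12 = 2.2583
UCL = X̄̄ + A₃·s̄ = 464.5333 + 1.032 × 2.2583 = 466.8639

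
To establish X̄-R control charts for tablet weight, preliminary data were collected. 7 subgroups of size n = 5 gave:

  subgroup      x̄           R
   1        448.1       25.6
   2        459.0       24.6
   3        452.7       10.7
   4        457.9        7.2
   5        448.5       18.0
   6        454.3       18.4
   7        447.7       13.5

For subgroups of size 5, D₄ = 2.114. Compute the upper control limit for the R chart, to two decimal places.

R̄ = (25.6 + 24.6 + 10.7 + 7.2 + 18.0 + 18.4 + 13.5) / 7 = 118.0000 / 7 = 16.8571
UCL_R = D₄·R̄ = 2.114 × 16.8571 = 35.6360

35.64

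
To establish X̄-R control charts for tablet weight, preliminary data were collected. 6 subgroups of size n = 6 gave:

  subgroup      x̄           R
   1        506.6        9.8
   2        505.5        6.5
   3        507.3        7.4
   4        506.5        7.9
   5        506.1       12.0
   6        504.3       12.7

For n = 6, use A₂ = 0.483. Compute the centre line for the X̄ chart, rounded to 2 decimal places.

506.05

X̄̄ = (506.6 + 505.5 + 507.3 + 506.5 + 506.1 + 504.3) / 6 = 3036.3000 / 6 = 506.0500
CL = X̄̄ = 506.0500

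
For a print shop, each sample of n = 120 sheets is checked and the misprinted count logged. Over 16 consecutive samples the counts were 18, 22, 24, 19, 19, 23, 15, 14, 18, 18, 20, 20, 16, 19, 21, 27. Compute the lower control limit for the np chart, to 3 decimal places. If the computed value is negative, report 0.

7.423

p̄ = Σdᵢ / (k·n) = 313 / (16 × 120) = 0.16302
LCL = np̄ − 3·√(np̄(1−p̄)) = 19.5625 − 3 × 4.0464 = 7.4233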